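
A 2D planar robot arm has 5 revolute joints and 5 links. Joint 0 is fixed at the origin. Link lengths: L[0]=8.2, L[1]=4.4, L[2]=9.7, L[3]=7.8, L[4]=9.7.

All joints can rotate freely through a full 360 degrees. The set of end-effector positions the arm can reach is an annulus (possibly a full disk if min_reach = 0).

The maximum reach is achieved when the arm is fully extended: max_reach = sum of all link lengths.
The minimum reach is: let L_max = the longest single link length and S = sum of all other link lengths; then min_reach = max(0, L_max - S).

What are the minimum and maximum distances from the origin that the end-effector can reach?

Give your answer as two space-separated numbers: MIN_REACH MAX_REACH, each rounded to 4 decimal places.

Link lengths: [8.2, 4.4, 9.7, 7.8, 9.7]
max_reach = 8.2 + 4.4 + 9.7 + 7.8 + 9.7 = 39.8
L_max = max([8.2, 4.4, 9.7, 7.8, 9.7]) = 9.7
S (sum of others) = 39.8 - 9.7 = 30.1
min_reach = max(0, 9.7 - 30.1) = max(0, -20.4) = 0

Answer: 0.0000 39.8000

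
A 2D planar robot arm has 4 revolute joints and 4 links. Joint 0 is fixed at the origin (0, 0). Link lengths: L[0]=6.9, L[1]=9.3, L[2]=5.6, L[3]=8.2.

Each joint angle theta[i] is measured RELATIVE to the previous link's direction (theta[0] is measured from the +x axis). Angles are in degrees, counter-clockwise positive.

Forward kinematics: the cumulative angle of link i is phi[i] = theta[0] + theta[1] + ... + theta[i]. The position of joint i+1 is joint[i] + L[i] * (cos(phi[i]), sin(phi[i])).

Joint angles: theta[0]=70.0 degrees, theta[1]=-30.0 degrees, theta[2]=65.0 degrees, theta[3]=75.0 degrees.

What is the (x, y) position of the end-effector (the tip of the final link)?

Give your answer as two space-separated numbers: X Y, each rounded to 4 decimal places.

Answer: -0.1652 17.8710

Derivation:
joint[0] = (0.0000, 0.0000)  (base)
link 0: phi[0] = 70 = 70 deg
  cos(70 deg) = 0.3420, sin(70 deg) = 0.9397
  joint[1] = (0.0000, 0.0000) + 6.9 * (0.3420, 0.9397) = (0.0000 + 2.3599, 0.0000 + 6.4839) = (2.3599, 6.4839)
link 1: phi[1] = 70 + -30 = 40 deg
  cos(40 deg) = 0.7660, sin(40 deg) = 0.6428
  joint[2] = (2.3599, 6.4839) + 9.3 * (0.7660, 0.6428) = (2.3599 + 7.1242, 6.4839 + 5.9779) = (9.4842, 12.4618)
link 2: phi[2] = 70 + -30 + 65 = 105 deg
  cos(105 deg) = -0.2588, sin(105 deg) = 0.9659
  joint[3] = (9.4842, 12.4618) + 5.6 * (-0.2588, 0.9659) = (9.4842 + -1.4494, 12.4618 + 5.4092) = (8.0348, 17.8710)
link 3: phi[3] = 70 + -30 + 65 + 75 = 180 deg
  cos(180 deg) = -1.0000, sin(180 deg) = 0.0000
  joint[4] = (8.0348, 17.8710) + 8.2 * (-1.0000, 0.0000) = (8.0348 + -8.2000, 17.8710 + 0.0000) = (-0.1652, 17.8710)
End effector: (-0.1652, 17.8710)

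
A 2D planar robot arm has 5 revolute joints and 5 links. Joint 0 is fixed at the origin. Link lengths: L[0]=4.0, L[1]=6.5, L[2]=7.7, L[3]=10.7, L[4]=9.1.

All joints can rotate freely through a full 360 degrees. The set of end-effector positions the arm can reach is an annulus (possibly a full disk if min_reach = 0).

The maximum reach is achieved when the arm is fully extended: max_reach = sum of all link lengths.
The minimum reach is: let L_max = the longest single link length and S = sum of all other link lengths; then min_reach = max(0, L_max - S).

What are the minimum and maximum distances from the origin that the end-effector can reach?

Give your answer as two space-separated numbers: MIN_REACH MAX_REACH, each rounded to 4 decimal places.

Link lengths: [4.0, 6.5, 7.7, 10.7, 9.1]
max_reach = 4 + 6.5 + 7.7 + 10.7 + 9.1 = 38
L_max = max([4.0, 6.5, 7.7, 10.7, 9.1]) = 10.7
S (sum of others) = 38 - 10.7 = 27.3
min_reach = max(0, 10.7 - 27.3) = max(0, -16.6) = 0

Answer: 0.0000 38.0000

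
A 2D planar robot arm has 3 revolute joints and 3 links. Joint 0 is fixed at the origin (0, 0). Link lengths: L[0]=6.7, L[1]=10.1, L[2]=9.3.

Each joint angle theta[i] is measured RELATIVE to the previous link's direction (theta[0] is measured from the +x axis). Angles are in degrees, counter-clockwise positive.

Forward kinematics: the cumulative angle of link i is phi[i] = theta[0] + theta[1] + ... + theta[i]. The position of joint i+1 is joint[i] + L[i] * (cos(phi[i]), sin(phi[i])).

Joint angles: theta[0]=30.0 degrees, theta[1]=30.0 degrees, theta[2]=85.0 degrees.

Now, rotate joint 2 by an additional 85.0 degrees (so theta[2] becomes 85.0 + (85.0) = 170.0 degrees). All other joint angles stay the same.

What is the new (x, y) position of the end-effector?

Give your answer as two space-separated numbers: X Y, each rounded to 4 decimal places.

Answer: 4.8744 4.9726

Derivation:
joint[0] = (0.0000, 0.0000)  (base)
link 0: phi[0] = 30 = 30 deg
  cos(30 deg) = 0.8660, sin(30 deg) = 0.5000
  joint[1] = (0.0000, 0.0000) + 6.7 * (0.8660, 0.5000) = (0.0000 + 5.8024, 0.0000 + 3.3500) = (5.8024, 3.3500)
link 1: phi[1] = 30 + 30 = 60 deg
  cos(60 deg) = 0.5000, sin(60 deg) = 0.8660
  joint[2] = (5.8024, 3.3500) + 10.1 * (0.5000, 0.8660) = (5.8024 + 5.0500, 3.3500 + 8.7469) = (10.8524, 12.0969)
link 2: phi[2] = 30 + 30 + 170 = 230 deg
  cos(230 deg) = -0.6428, sin(230 deg) = -0.7660
  joint[3] = (10.8524, 12.0969) + 9.3 * (-0.6428, -0.7660) = (10.8524 + -5.9779, 12.0969 + -7.1242) = (4.8744, 4.9726)
End effector: (4.8744, 4.9726)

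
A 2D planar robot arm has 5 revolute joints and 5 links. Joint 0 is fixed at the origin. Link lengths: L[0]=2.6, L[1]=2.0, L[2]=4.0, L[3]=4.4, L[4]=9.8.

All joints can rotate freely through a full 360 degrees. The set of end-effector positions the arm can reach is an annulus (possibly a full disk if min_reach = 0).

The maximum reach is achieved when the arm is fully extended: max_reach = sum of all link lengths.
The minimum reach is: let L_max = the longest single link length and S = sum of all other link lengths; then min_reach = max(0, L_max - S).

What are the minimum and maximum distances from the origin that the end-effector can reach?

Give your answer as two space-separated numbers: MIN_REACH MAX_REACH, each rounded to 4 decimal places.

Link lengths: [2.6, 2.0, 4.0, 4.4, 9.8]
max_reach = 2.6 + 2 + 4 + 4.4 + 9.8 = 22.8
L_max = max([2.6, 2.0, 4.0, 4.4, 9.8]) = 9.8
S (sum of others) = 22.8 - 9.8 = 13
min_reach = max(0, 9.8 - 13) = max(0, -3.2) = 0

Answer: 0.0000 22.8000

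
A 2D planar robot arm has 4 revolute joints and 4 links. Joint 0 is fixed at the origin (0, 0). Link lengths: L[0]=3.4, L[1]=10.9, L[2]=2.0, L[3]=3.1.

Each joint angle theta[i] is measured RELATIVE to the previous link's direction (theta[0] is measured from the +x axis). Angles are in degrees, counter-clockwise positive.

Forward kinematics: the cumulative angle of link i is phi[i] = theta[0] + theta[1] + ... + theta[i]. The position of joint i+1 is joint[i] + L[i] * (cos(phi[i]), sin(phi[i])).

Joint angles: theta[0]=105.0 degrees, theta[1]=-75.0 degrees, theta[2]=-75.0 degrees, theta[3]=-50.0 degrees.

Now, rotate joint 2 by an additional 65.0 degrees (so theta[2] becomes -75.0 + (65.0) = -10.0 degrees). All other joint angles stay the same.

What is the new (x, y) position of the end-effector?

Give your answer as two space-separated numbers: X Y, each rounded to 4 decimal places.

Answer: 13.1238 7.8682

Derivation:
joint[0] = (0.0000, 0.0000)  (base)
link 0: phi[0] = 105 = 105 deg
  cos(105 deg) = -0.2588, sin(105 deg) = 0.9659
  joint[1] = (0.0000, 0.0000) + 3.4 * (-0.2588, 0.9659) = (0.0000 + -0.8800, 0.0000 + 3.2841) = (-0.8800, 3.2841)
link 1: phi[1] = 105 + -75 = 30 deg
  cos(30 deg) = 0.8660, sin(30 deg) = 0.5000
  joint[2] = (-0.8800, 3.2841) + 10.9 * (0.8660, 0.5000) = (-0.8800 + 9.4397, 3.2841 + 5.4500) = (8.5597, 8.7341)
link 2: phi[2] = 105 + -75 + -10 = 20 deg
  cos(20 deg) = 0.9397, sin(20 deg) = 0.3420
  joint[3] = (8.5597, 8.7341) + 2 * (0.9397, 0.3420) = (8.5597 + 1.8794, 8.7341 + 0.6840) = (10.4391, 9.4182)
link 3: phi[3] = 105 + -75 + -10 + -50 = -30 deg
  cos(-30 deg) = 0.8660, sin(-30 deg) = -0.5000
  joint[4] = (10.4391, 9.4182) + 3.1 * (0.8660, -0.5000) = (10.4391 + 2.6847, 9.4182 + -1.5500) = (13.1238, 7.8682)
End effector: (13.1238, 7.8682)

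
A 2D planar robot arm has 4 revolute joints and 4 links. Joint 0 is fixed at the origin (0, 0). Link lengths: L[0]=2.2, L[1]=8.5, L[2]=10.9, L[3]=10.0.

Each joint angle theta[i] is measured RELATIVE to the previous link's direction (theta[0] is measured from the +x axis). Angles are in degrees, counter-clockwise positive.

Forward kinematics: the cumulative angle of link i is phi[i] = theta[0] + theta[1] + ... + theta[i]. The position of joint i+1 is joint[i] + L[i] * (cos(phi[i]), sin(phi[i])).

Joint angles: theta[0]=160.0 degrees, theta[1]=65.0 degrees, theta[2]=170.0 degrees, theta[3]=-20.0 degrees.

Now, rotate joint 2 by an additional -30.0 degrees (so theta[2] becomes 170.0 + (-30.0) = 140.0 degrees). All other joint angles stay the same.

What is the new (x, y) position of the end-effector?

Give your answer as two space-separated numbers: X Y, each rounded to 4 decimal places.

Answer: 12.4400 -6.8962

Derivation:
joint[0] = (0.0000, 0.0000)  (base)
link 0: phi[0] = 160 = 160 deg
  cos(160 deg) = -0.9397, sin(160 deg) = 0.3420
  joint[1] = (0.0000, 0.0000) + 2.2 * (-0.9397, 0.3420) = (0.0000 + -2.0673, 0.0000 + 0.7524) = (-2.0673, 0.7524)
link 1: phi[1] = 160 + 65 = 225 deg
  cos(225 deg) = -0.7071, sin(225 deg) = -0.7071
  joint[2] = (-2.0673, 0.7524) + 8.5 * (-0.7071, -0.7071) = (-2.0673 + -6.0104, 0.7524 + -6.0104) = (-8.0777, -5.2580)
link 2: phi[2] = 160 + 65 + 140 = 365 deg
  cos(365 deg) = 0.9962, sin(365 deg) = 0.0872
  joint[3] = (-8.0777, -5.2580) + 10.9 * (0.9962, 0.0872) = (-8.0777 + 10.8585, -5.2580 + 0.9500) = (2.7808, -4.3080)
link 3: phi[3] = 160 + 65 + 140 + -20 = 345 deg
  cos(345 deg) = 0.9659, sin(345 deg) = -0.2588
  joint[4] = (2.7808, -4.3080) + 10 * (0.9659, -0.2588) = (2.7808 + 9.6593, -4.3080 + -2.5882) = (12.4400, -6.8962)
End effector: (12.4400, -6.8962)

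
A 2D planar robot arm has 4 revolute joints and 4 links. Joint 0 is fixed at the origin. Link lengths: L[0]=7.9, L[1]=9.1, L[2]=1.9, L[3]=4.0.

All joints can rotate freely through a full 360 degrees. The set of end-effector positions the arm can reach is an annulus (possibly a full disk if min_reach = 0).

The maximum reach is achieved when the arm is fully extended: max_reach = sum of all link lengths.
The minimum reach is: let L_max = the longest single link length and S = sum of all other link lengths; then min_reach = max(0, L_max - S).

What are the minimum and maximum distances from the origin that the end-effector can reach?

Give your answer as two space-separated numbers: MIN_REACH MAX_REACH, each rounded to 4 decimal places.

Link lengths: [7.9, 9.1, 1.9, 4.0]
max_reach = 7.9 + 9.1 + 1.9 + 4 = 22.9
L_max = max([7.9, 9.1, 1.9, 4.0]) = 9.1
S (sum of others) = 22.9 - 9.1 = 13.8
min_reach = max(0, 9.1 - 13.8) = max(0, -4.7) = 0

Answer: 0.0000 22.9000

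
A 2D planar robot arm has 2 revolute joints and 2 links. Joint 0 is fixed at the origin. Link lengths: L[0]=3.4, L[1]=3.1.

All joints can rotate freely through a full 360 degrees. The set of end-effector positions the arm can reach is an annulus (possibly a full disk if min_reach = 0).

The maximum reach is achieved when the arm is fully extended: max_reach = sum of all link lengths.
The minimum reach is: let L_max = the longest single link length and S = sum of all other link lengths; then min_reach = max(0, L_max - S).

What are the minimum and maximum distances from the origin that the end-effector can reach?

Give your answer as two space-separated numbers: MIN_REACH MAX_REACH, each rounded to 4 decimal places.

Link lengths: [3.4, 3.1]
max_reach = 3.4 + 3.1 = 6.5
L_max = max([3.4, 3.1]) = 3.4
S (sum of others) = 6.5 - 3.4 = 3.1
min_reach = max(0, 3.4 - 3.1) = max(0, 0.3) = 0.3

Answer: 0.3000 6.5000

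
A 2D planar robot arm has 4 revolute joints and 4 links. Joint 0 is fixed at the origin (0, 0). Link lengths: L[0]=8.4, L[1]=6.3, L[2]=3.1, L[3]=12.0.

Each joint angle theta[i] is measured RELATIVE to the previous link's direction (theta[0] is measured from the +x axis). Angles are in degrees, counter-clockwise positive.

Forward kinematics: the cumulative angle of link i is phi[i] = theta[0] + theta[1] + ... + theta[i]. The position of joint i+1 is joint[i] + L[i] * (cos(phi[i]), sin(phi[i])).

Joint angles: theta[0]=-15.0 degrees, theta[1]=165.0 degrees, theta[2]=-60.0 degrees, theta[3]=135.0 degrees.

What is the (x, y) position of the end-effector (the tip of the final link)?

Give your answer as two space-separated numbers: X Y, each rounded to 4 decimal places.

Answer: -5.8275 -4.4094

Derivation:
joint[0] = (0.0000, 0.0000)  (base)
link 0: phi[0] = -15 = -15 deg
  cos(-15 deg) = 0.9659, sin(-15 deg) = -0.2588
  joint[1] = (0.0000, 0.0000) + 8.4 * (0.9659, -0.2588) = (0.0000 + 8.1138, 0.0000 + -2.1741) = (8.1138, -2.1741)
link 1: phi[1] = -15 + 165 = 150 deg
  cos(150 deg) = -0.8660, sin(150 deg) = 0.5000
  joint[2] = (8.1138, -2.1741) + 6.3 * (-0.8660, 0.5000) = (8.1138 + -5.4560, -2.1741 + 3.1500) = (2.6578, 0.9759)
link 2: phi[2] = -15 + 165 + -60 = 90 deg
  cos(90 deg) = 0.0000, sin(90 deg) = 1.0000
  joint[3] = (2.6578, 0.9759) + 3.1 * (0.0000, 1.0000) = (2.6578 + 0.0000, 0.9759 + 3.1000) = (2.6578, 4.0759)
link 3: phi[3] = -15 + 165 + -60 + 135 = 225 deg
  cos(225 deg) = -0.7071, sin(225 deg) = -0.7071
  joint[4] = (2.6578, 4.0759) + 12 * (-0.7071, -0.7071) = (2.6578 + -8.4853, 4.0759 + -8.4853) = (-5.8275, -4.4094)
End effector: (-5.8275, -4.4094)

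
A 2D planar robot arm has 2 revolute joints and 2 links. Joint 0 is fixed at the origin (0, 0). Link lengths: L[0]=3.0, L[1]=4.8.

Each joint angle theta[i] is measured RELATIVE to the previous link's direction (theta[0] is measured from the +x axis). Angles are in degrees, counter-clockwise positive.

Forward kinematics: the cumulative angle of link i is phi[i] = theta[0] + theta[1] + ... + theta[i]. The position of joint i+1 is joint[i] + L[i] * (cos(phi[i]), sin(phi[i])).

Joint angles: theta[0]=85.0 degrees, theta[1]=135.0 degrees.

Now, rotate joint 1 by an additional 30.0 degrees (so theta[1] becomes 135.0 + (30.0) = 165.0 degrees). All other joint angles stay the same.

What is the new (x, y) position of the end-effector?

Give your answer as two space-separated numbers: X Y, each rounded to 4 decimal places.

joint[0] = (0.0000, 0.0000)  (base)
link 0: phi[0] = 85 = 85 deg
  cos(85 deg) = 0.0872, sin(85 deg) = 0.9962
  joint[1] = (0.0000, 0.0000) + 3 * (0.0872, 0.9962) = (0.0000 + 0.2615, 0.0000 + 2.9886) = (0.2615, 2.9886)
link 1: phi[1] = 85 + 165 = 250 deg
  cos(250 deg) = -0.3420, sin(250 deg) = -0.9397
  joint[2] = (0.2615, 2.9886) + 4.8 * (-0.3420, -0.9397) = (0.2615 + -1.6417, 2.9886 + -4.5105) = (-1.3802, -1.5219)
End effector: (-1.3802, -1.5219)

Answer: -1.3802 -1.5219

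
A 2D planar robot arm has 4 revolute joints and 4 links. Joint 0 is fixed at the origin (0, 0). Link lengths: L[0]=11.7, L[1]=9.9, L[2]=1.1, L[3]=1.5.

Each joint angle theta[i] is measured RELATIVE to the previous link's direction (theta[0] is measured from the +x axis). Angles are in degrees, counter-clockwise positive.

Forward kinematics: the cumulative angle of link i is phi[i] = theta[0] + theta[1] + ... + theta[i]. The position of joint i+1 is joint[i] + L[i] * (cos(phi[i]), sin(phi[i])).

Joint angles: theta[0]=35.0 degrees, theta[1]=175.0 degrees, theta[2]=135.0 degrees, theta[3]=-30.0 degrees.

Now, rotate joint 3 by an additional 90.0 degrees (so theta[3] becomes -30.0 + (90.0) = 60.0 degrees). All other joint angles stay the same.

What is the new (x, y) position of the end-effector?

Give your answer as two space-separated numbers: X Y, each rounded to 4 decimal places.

Answer: 3.1336 2.5368

Derivation:
joint[0] = (0.0000, 0.0000)  (base)
link 0: phi[0] = 35 = 35 deg
  cos(35 deg) = 0.8192, sin(35 deg) = 0.5736
  joint[1] = (0.0000, 0.0000) + 11.7 * (0.8192, 0.5736) = (0.0000 + 9.5841, 0.0000 + 6.7108) = (9.5841, 6.7108)
link 1: phi[1] = 35 + 175 = 210 deg
  cos(210 deg) = -0.8660, sin(210 deg) = -0.5000
  joint[2] = (9.5841, 6.7108) + 9.9 * (-0.8660, -0.5000) = (9.5841 + -8.5737, 6.7108 + -4.9500) = (1.0104, 1.7608)
link 2: phi[2] = 35 + 175 + 135 = 345 deg
  cos(345 deg) = 0.9659, sin(345 deg) = -0.2588
  joint[3] = (1.0104, 1.7608) + 1.1 * (0.9659, -0.2588) = (1.0104 + 1.0625, 1.7608 + -0.2847) = (2.0729, 1.4761)
link 3: phi[3] = 35 + 175 + 135 + 60 = 405 deg
  cos(405 deg) = 0.7071, sin(405 deg) = 0.7071
  joint[4] = (2.0729, 1.4761) + 1.5 * (0.7071, 0.7071) = (2.0729 + 1.0607, 1.4761 + 1.0607) = (3.1336, 2.5368)
End effector: (3.1336, 2.5368)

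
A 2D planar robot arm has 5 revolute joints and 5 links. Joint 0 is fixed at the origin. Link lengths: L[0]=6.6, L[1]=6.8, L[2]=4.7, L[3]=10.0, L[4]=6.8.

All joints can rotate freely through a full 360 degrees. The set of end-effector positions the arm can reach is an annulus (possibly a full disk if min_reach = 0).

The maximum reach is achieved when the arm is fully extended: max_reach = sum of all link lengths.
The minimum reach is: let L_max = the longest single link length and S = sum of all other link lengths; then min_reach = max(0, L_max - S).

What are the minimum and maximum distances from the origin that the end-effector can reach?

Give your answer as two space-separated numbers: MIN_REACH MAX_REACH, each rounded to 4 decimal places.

Answer: 0.0000 34.9000

Derivation:
Link lengths: [6.6, 6.8, 4.7, 10.0, 6.8]
max_reach = 6.6 + 6.8 + 4.7 + 10 + 6.8 = 34.9
L_max = max([6.6, 6.8, 4.7, 10.0, 6.8]) = 10
S (sum of others) = 34.9 - 10 = 24.9
min_reach = max(0, 10 - 24.9) = max(0, -14.9) = 0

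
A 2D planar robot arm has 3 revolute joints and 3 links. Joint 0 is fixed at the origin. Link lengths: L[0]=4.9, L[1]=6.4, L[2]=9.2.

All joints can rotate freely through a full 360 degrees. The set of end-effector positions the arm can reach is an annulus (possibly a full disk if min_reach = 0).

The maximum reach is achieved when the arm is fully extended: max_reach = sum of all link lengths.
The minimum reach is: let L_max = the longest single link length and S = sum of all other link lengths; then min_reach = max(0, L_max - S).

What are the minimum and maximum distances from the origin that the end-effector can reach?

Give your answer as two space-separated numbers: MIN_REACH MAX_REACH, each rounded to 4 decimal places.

Answer: 0.0000 20.5000

Derivation:
Link lengths: [4.9, 6.4, 9.2]
max_reach = 4.9 + 6.4 + 9.2 = 20.5
L_max = max([4.9, 6.4, 9.2]) = 9.2
S (sum of others) = 20.5 - 9.2 = 11.3
min_reach = max(0, 9.2 - 11.3) = max(0, -2.1) = 0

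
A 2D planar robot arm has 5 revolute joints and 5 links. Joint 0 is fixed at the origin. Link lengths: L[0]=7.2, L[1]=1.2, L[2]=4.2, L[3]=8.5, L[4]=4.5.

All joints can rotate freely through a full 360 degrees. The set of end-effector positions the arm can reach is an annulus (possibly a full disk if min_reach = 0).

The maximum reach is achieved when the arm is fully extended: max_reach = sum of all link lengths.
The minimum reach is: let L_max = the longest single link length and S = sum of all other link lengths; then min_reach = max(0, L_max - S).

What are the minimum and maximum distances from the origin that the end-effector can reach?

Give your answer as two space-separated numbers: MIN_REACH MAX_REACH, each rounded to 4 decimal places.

Answer: 0.0000 25.6000

Derivation:
Link lengths: [7.2, 1.2, 4.2, 8.5, 4.5]
max_reach = 7.2 + 1.2 + 4.2 + 8.5 + 4.5 = 25.6
L_max = max([7.2, 1.2, 4.2, 8.5, 4.5]) = 8.5
S (sum of others) = 25.6 - 8.5 = 17.1
min_reach = max(0, 8.5 - 17.1) = max(0, -8.6) = 0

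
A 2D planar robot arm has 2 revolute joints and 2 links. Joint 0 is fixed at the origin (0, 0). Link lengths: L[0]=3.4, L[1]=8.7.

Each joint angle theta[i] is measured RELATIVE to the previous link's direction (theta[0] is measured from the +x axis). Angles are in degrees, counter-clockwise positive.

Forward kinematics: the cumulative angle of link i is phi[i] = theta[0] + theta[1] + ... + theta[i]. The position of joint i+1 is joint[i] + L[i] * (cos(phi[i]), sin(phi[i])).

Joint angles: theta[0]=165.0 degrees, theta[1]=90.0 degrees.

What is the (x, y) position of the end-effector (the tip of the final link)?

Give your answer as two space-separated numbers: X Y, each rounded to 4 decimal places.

joint[0] = (0.0000, 0.0000)  (base)
link 0: phi[0] = 165 = 165 deg
  cos(165 deg) = -0.9659, sin(165 deg) = 0.2588
  joint[1] = (0.0000, 0.0000) + 3.4 * (-0.9659, 0.2588) = (0.0000 + -3.2841, 0.0000 + 0.8800) = (-3.2841, 0.8800)
link 1: phi[1] = 165 + 90 = 255 deg
  cos(255 deg) = -0.2588, sin(255 deg) = -0.9659
  joint[2] = (-3.2841, 0.8800) + 8.7 * (-0.2588, -0.9659) = (-3.2841 + -2.2517, 0.8800 + -8.4036) = (-5.5359, -7.5236)
End effector: (-5.5359, -7.5236)

Answer: -5.5359 -7.5236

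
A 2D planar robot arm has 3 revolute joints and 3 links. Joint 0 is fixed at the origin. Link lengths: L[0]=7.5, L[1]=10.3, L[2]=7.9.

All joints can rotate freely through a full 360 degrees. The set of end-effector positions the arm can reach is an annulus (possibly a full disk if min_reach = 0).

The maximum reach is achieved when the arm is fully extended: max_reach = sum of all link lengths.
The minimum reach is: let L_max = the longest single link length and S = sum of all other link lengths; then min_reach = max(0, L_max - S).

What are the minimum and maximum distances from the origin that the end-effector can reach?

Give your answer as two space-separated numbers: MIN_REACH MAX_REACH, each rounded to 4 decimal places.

Answer: 0.0000 25.7000

Derivation:
Link lengths: [7.5, 10.3, 7.9]
max_reach = 7.5 + 10.3 + 7.9 = 25.7
L_max = max([7.5, 10.3, 7.9]) = 10.3
S (sum of others) = 25.7 - 10.3 = 15.4
min_reach = max(0, 10.3 - 15.4) = max(0, -5.1) = 0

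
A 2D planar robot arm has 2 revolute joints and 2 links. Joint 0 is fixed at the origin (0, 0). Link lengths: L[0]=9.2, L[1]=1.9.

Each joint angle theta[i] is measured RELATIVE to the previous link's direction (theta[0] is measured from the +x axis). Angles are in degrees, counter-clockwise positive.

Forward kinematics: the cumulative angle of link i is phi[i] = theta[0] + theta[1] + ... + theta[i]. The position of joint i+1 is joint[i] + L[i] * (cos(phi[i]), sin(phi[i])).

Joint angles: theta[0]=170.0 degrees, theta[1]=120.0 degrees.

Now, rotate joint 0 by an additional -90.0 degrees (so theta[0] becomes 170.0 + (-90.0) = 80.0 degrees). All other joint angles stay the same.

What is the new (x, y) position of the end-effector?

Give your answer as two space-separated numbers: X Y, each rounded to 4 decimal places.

joint[0] = (0.0000, 0.0000)  (base)
link 0: phi[0] = 80 = 80 deg
  cos(80 deg) = 0.1736, sin(80 deg) = 0.9848
  joint[1] = (0.0000, 0.0000) + 9.2 * (0.1736, 0.9848) = (0.0000 + 1.5976, 0.0000 + 9.0602) = (1.5976, 9.0602)
link 1: phi[1] = 80 + 120 = 200 deg
  cos(200 deg) = -0.9397, sin(200 deg) = -0.3420
  joint[2] = (1.5976, 9.0602) + 1.9 * (-0.9397, -0.3420) = (1.5976 + -1.7854, 9.0602 + -0.6498) = (-0.1879, 8.4104)
End effector: (-0.1879, 8.4104)

Answer: -0.1879 8.4104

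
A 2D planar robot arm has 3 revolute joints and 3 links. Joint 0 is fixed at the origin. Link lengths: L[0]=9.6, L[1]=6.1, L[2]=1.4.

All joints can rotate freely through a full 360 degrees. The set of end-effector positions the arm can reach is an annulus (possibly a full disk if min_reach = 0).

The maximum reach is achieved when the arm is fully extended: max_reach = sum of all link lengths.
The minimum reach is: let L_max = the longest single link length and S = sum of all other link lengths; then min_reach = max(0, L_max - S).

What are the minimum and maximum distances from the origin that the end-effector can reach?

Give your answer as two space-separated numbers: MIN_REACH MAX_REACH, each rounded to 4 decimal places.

Answer: 2.1000 17.1000

Derivation:
Link lengths: [9.6, 6.1, 1.4]
max_reach = 9.6 + 6.1 + 1.4 = 17.1
L_max = max([9.6, 6.1, 1.4]) = 9.6
S (sum of others) = 17.1 - 9.6 = 7.5
min_reach = max(0, 9.6 - 7.5) = max(0, 2.1) = 2.1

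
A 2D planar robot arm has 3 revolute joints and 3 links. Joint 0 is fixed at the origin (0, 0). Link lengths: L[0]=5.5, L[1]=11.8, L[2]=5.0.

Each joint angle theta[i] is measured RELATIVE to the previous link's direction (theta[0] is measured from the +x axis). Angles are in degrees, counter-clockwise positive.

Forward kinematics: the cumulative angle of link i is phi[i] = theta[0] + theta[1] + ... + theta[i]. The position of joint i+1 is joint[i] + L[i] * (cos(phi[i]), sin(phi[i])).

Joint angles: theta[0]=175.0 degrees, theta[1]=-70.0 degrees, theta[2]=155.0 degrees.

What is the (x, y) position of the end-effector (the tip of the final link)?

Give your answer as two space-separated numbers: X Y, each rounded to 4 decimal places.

Answer: -9.4014 6.9532

Derivation:
joint[0] = (0.0000, 0.0000)  (base)
link 0: phi[0] = 175 = 175 deg
  cos(175 deg) = -0.9962, sin(175 deg) = 0.0872
  joint[1] = (0.0000, 0.0000) + 5.5 * (-0.9962, 0.0872) = (0.0000 + -5.4791, 0.0000 + 0.4794) = (-5.4791, 0.4794)
link 1: phi[1] = 175 + -70 = 105 deg
  cos(105 deg) = -0.2588, sin(105 deg) = 0.9659
  joint[2] = (-5.4791, 0.4794) + 11.8 * (-0.2588, 0.9659) = (-5.4791 + -3.0541, 0.4794 + 11.3979) = (-8.5331, 11.8773)
link 2: phi[2] = 175 + -70 + 155 = 260 deg
  cos(260 deg) = -0.1736, sin(260 deg) = -0.9848
  joint[3] = (-8.5331, 11.8773) + 5 * (-0.1736, -0.9848) = (-8.5331 + -0.8682, 11.8773 + -4.9240) = (-9.4014, 6.9532)
End effector: (-9.4014, 6.9532)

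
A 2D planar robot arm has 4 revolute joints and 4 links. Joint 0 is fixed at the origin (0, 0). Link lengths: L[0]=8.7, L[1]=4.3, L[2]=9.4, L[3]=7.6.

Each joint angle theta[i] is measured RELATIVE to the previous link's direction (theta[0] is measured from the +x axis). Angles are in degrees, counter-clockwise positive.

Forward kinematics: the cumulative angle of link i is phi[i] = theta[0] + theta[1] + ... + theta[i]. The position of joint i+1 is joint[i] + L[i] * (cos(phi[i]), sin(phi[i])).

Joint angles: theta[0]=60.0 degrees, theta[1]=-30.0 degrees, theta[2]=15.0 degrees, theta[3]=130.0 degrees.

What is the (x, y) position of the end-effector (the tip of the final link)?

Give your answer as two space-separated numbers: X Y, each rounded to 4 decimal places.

joint[0] = (0.0000, 0.0000)  (base)
link 0: phi[0] = 60 = 60 deg
  cos(60 deg) = 0.5000, sin(60 deg) = 0.8660
  joint[1] = (0.0000, 0.0000) + 8.7 * (0.5000, 0.8660) = (0.0000 + 4.3500, 0.0000 + 7.5344) = (4.3500, 7.5344)
link 1: phi[1] = 60 + -30 = 30 deg
  cos(30 deg) = 0.8660, sin(30 deg) = 0.5000
  joint[2] = (4.3500, 7.5344) + 4.3 * (0.8660, 0.5000) = (4.3500 + 3.7239, 7.5344 + 2.1500) = (8.0739, 9.6844)
link 2: phi[2] = 60 + -30 + 15 = 45 deg
  cos(45 deg) = 0.7071, sin(45 deg) = 0.7071
  joint[3] = (8.0739, 9.6844) + 9.4 * (0.7071, 0.7071) = (8.0739 + 6.6468, 9.6844 + 6.6468) = (14.7207, 16.3312)
link 3: phi[3] = 60 + -30 + 15 + 130 = 175 deg
  cos(175 deg) = -0.9962, sin(175 deg) = 0.0872
  joint[4] = (14.7207, 16.3312) + 7.6 * (-0.9962, 0.0872) = (14.7207 + -7.5711, 16.3312 + 0.6624) = (7.1496, 16.9936)
End effector: (7.1496, 16.9936)

Answer: 7.1496 16.9936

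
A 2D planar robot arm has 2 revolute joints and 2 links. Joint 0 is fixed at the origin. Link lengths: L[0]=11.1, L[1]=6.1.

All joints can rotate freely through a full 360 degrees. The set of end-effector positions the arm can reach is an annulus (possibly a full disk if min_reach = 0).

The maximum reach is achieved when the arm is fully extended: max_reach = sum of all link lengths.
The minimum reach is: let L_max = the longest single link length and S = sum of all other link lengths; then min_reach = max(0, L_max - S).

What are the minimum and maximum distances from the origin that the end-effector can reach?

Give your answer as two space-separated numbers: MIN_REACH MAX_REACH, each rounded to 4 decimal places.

Answer: 5.0000 17.2000

Derivation:
Link lengths: [11.1, 6.1]
max_reach = 11.1 + 6.1 = 17.2
L_max = max([11.1, 6.1]) = 11.1
S (sum of others) = 17.2 - 11.1 = 6.1
min_reach = max(0, 11.1 - 6.1) = max(0, 5) = 5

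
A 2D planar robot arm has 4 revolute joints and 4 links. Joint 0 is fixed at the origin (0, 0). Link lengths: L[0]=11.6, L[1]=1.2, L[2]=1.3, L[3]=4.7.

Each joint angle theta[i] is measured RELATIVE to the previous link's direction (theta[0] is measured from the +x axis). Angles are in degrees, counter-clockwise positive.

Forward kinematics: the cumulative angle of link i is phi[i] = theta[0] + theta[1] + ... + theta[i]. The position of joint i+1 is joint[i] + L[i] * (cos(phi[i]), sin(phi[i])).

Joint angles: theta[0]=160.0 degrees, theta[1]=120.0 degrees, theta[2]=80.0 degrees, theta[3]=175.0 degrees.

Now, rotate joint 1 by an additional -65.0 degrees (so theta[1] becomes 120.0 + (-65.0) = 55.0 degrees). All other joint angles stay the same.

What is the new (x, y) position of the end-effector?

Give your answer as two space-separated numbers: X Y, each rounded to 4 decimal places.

Answer: -12.9415 6.5175

Derivation:
joint[0] = (0.0000, 0.0000)  (base)
link 0: phi[0] = 160 = 160 deg
  cos(160 deg) = -0.9397, sin(160 deg) = 0.3420
  joint[1] = (0.0000, 0.0000) + 11.6 * (-0.9397, 0.3420) = (0.0000 + -10.9004, 0.0000 + 3.9674) = (-10.9004, 3.9674)
link 1: phi[1] = 160 + 55 = 215 deg
  cos(215 deg) = -0.8192, sin(215 deg) = -0.5736
  joint[2] = (-10.9004, 3.9674) + 1.2 * (-0.8192, -0.5736) = (-10.9004 + -0.9830, 3.9674 + -0.6883) = (-11.8834, 3.2791)
link 2: phi[2] = 160 + 55 + 80 = 295 deg
  cos(295 deg) = 0.4226, sin(295 deg) = -0.9063
  joint[3] = (-11.8834, 3.2791) + 1.3 * (0.4226, -0.9063) = (-11.8834 + 0.5494, 3.2791 + -1.1782) = (-11.3340, 2.1009)
link 3: phi[3] = 160 + 55 + 80 + 175 = 470 deg
  cos(470 deg) = -0.3420, sin(470 deg) = 0.9397
  joint[4] = (-11.3340, 2.1009) + 4.7 * (-0.3420, 0.9397) = (-11.3340 + -1.6075, 2.1009 + 4.4166) = (-12.9415, 6.5175)
End effector: (-12.9415, 6.5175)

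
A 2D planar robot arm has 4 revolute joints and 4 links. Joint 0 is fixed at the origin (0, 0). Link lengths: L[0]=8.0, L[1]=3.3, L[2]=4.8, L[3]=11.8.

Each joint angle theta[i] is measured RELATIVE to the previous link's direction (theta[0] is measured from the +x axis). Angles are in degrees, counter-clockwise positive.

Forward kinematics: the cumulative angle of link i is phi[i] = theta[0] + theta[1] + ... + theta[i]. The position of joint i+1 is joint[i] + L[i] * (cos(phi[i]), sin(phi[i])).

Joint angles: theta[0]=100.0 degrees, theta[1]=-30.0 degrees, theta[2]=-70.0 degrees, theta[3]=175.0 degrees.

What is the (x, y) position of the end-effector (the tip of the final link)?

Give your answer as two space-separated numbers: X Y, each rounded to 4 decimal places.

joint[0] = (0.0000, 0.0000)  (base)
link 0: phi[0] = 100 = 100 deg
  cos(100 deg) = -0.1736, sin(100 deg) = 0.9848
  joint[1] = (0.0000, 0.0000) + 8 * (-0.1736, 0.9848) = (0.0000 + -1.3892, 0.0000 + 7.8785) = (-1.3892, 7.8785)
link 1: phi[1] = 100 + -30 = 70 deg
  cos(70 deg) = 0.3420, sin(70 deg) = 0.9397
  joint[2] = (-1.3892, 7.8785) + 3.3 * (0.3420, 0.9397) = (-1.3892 + 1.1287, 7.8785 + 3.1010) = (-0.2605, 10.9794)
link 2: phi[2] = 100 + -30 + -70 = 0 deg
  cos(0 deg) = 1.0000, sin(0 deg) = 0.0000
  joint[3] = (-0.2605, 10.9794) + 4.8 * (1.0000, 0.0000) = (-0.2605 + 4.8000, 10.9794 + 0.0000) = (4.5395, 10.9794)
link 3: phi[3] = 100 + -30 + -70 + 175 = 175 deg
  cos(175 deg) = -0.9962, sin(175 deg) = 0.0872
  joint[4] = (4.5395, 10.9794) + 11.8 * (-0.9962, 0.0872) = (4.5395 + -11.7551, 10.9794 + 1.0284) = (-7.2156, 12.0079)
End effector: (-7.2156, 12.0079)

Answer: -7.2156 12.0079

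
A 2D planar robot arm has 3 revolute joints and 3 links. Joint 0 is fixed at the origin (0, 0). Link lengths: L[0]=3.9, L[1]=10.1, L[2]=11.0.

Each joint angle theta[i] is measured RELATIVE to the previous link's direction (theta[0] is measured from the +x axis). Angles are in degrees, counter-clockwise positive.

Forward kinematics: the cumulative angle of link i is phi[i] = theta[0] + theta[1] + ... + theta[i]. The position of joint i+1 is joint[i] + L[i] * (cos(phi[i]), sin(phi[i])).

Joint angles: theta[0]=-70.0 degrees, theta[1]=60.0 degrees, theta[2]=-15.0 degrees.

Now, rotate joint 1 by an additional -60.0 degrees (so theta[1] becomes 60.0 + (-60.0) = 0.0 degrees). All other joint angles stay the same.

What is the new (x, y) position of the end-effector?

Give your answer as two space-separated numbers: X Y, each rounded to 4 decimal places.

joint[0] = (0.0000, 0.0000)  (base)
link 0: phi[0] = -70 = -70 deg
  cos(-70 deg) = 0.3420, sin(-70 deg) = -0.9397
  joint[1] = (0.0000, 0.0000) + 3.9 * (0.3420, -0.9397) = (0.0000 + 1.3339, 0.0000 + -3.6648) = (1.3339, -3.6648)
link 1: phi[1] = -70 + 0 = -70 deg
  cos(-70 deg) = 0.3420, sin(-70 deg) = -0.9397
  joint[2] = (1.3339, -3.6648) + 10.1 * (0.3420, -0.9397) = (1.3339 + 3.4544, -3.6648 + -9.4909) = (4.7883, -13.1557)
link 2: phi[2] = -70 + 0 + -15 = -85 deg
  cos(-85 deg) = 0.0872, sin(-85 deg) = -0.9962
  joint[3] = (4.7883, -13.1557) + 11 * (0.0872, -0.9962) = (4.7883 + 0.9587, -13.1557 + -10.9581) = (5.7470, -24.1138)
End effector: (5.7470, -24.1138)

Answer: 5.7470 -24.1138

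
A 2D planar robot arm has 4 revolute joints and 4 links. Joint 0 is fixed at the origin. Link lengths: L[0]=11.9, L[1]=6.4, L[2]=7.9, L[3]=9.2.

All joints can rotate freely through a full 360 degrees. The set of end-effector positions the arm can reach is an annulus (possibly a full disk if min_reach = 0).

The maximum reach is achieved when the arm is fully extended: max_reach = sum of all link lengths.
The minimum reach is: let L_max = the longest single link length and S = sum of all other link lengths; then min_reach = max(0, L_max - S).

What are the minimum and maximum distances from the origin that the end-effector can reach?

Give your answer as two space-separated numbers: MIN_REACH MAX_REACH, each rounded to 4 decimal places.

Link lengths: [11.9, 6.4, 7.9, 9.2]
max_reach = 11.9 + 6.4 + 7.9 + 9.2 = 35.4
L_max = max([11.9, 6.4, 7.9, 9.2]) = 11.9
S (sum of others) = 35.4 - 11.9 = 23.5
min_reach = max(0, 11.9 - 23.5) = max(0, -11.6) = 0

Answer: 0.0000 35.4000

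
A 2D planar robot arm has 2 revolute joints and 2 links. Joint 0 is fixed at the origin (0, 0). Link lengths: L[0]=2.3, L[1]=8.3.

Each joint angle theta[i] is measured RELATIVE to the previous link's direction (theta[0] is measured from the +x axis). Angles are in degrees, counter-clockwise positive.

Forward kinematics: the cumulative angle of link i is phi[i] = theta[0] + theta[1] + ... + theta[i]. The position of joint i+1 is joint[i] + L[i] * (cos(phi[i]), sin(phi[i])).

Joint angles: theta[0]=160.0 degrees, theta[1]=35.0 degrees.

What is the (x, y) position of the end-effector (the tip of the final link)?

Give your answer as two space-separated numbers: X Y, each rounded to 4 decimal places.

joint[0] = (0.0000, 0.0000)  (base)
link 0: phi[0] = 160 = 160 deg
  cos(160 deg) = -0.9397, sin(160 deg) = 0.3420
  joint[1] = (0.0000, 0.0000) + 2.3 * (-0.9397, 0.3420) = (0.0000 + -2.1613, 0.0000 + 0.7866) = (-2.1613, 0.7866)
link 1: phi[1] = 160 + 35 = 195 deg
  cos(195 deg) = -0.9659, sin(195 deg) = -0.2588
  joint[2] = (-2.1613, 0.7866) + 8.3 * (-0.9659, -0.2588) = (-2.1613 + -8.0172, 0.7866 + -2.1482) = (-10.1785, -1.3616)
End effector: (-10.1785, -1.3616)

Answer: -10.1785 -1.3616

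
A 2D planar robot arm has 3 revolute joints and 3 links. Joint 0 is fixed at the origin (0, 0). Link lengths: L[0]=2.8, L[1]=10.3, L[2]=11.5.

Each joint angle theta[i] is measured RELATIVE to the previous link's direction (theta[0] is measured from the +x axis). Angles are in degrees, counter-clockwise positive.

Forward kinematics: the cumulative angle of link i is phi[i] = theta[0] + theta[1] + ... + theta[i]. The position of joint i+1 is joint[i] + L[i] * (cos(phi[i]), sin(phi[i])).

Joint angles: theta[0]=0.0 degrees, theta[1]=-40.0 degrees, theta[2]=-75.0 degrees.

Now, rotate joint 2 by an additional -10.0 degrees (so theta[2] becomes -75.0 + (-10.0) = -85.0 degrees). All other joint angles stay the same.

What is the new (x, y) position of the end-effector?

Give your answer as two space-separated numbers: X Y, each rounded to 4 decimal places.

Answer: 4.0941 -16.0410

Derivation:
joint[0] = (0.0000, 0.0000)  (base)
link 0: phi[0] = 0 = 0 deg
  cos(0 deg) = 1.0000, sin(0 deg) = 0.0000
  joint[1] = (0.0000, 0.0000) + 2.8 * (1.0000, 0.0000) = (0.0000 + 2.8000, 0.0000 + 0.0000) = (2.8000, 0.0000)
link 1: phi[1] = 0 + -40 = -40 deg
  cos(-40 deg) = 0.7660, sin(-40 deg) = -0.6428
  joint[2] = (2.8000, 0.0000) + 10.3 * (0.7660, -0.6428) = (2.8000 + 7.8903, 0.0000 + -6.6207) = (10.6903, -6.6207)
link 2: phi[2] = 0 + -40 + -85 = -125 deg
  cos(-125 deg) = -0.5736, sin(-125 deg) = -0.8192
  joint[3] = (10.6903, -6.6207) + 11.5 * (-0.5736, -0.8192) = (10.6903 + -6.5961, -6.6207 + -9.4202) = (4.0941, -16.0410)
End effector: (4.0941, -16.0410)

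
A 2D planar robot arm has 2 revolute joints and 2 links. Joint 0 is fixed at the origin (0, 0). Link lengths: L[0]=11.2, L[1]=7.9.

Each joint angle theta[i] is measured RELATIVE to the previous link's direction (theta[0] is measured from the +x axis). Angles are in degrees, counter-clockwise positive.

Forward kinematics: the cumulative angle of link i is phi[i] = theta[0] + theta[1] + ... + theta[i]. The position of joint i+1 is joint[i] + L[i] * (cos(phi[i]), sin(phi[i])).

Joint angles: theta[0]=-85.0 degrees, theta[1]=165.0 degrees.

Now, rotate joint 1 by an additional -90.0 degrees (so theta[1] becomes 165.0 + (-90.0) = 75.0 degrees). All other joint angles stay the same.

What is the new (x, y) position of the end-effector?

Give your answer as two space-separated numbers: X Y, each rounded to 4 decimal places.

Answer: 8.7561 -12.5292

Derivation:
joint[0] = (0.0000, 0.0000)  (base)
link 0: phi[0] = -85 = -85 deg
  cos(-85 deg) = 0.0872, sin(-85 deg) = -0.9962
  joint[1] = (0.0000, 0.0000) + 11.2 * (0.0872, -0.9962) = (0.0000 + 0.9761, 0.0000 + -11.1574) = (0.9761, -11.1574)
link 1: phi[1] = -85 + 75 = -10 deg
  cos(-10 deg) = 0.9848, sin(-10 deg) = -0.1736
  joint[2] = (0.9761, -11.1574) + 7.9 * (0.9848, -0.1736) = (0.9761 + 7.7800, -11.1574 + -1.3718) = (8.7561, -12.5292)
End effector: (8.7561, -12.5292)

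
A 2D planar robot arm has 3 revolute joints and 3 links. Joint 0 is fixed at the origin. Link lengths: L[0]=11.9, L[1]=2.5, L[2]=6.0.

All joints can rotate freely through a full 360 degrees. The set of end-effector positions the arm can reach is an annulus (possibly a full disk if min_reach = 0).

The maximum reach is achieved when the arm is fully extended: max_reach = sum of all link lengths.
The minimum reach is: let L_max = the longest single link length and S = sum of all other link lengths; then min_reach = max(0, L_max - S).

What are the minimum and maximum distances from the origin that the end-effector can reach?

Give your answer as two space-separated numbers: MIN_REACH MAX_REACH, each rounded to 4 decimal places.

Link lengths: [11.9, 2.5, 6.0]
max_reach = 11.9 + 2.5 + 6 = 20.4
L_max = max([11.9, 2.5, 6.0]) = 11.9
S (sum of others) = 20.4 - 11.9 = 8.5
min_reach = max(0, 11.9 - 8.5) = max(0, 3.4) = 3.4

Answer: 3.4000 20.4000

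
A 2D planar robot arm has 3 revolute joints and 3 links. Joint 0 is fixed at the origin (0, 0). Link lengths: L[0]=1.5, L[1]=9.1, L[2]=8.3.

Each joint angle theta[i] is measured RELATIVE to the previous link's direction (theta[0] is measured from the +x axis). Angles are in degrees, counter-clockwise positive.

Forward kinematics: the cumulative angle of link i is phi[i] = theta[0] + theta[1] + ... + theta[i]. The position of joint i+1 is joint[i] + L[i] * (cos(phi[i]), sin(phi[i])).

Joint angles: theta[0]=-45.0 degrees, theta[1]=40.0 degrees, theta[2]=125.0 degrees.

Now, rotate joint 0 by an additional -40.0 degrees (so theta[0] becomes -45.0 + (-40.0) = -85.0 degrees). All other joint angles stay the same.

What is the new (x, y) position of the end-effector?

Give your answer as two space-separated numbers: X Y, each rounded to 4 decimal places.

Answer: 8.0067 0.2449

Derivation:
joint[0] = (0.0000, 0.0000)  (base)
link 0: phi[0] = -85 = -85 deg
  cos(-85 deg) = 0.0872, sin(-85 deg) = -0.9962
  joint[1] = (0.0000, 0.0000) + 1.5 * (0.0872, -0.9962) = (0.0000 + 0.1307, 0.0000 + -1.4943) = (0.1307, -1.4943)
link 1: phi[1] = -85 + 40 = -45 deg
  cos(-45 deg) = 0.7071, sin(-45 deg) = -0.7071
  joint[2] = (0.1307, -1.4943) + 9.1 * (0.7071, -0.7071) = (0.1307 + 6.4347, -1.4943 + -6.4347) = (6.5654, -7.9290)
link 2: phi[2] = -85 + 40 + 125 = 80 deg
  cos(80 deg) = 0.1736, sin(80 deg) = 0.9848
  joint[3] = (6.5654, -7.9290) + 8.3 * (0.1736, 0.9848) = (6.5654 + 1.4413, -7.9290 + 8.1739) = (8.0067, 0.2449)
End effector: (8.0067, 0.2449)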